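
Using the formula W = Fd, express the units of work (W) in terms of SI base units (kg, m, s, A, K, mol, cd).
Units of each symbol in W = Fd:
  F (force): kg·m/s²
  d (displacement): m

Multiplying the contributions: [kg·m/s²] · [m]
Adding exponents of each base unit: kg: 1, m: 2, s: -2
SI base units of work: kg·m²/s²

Answer: kg·m²/s²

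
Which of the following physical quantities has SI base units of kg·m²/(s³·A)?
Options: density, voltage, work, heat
Checking the SI base units of each option:
  density (ρ = m/V): kg/m³  ✗
  voltage (V = IR): kg·m²/(s³·A)  ✓ matches
  work (W = Fd): kg·m²/s²  ✗
  heat (Q = mcΔT): kg·m²/s²  ✗

Only voltage has units kg·m²/(s³·A).

Answer: voltage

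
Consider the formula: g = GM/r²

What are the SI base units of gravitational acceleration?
Units of each symbol in g = GM/r²:
  G (gravitational constant): m³/(kg·s²)
  M (mass): kg
  r (distance): m  → to the power 2 in the denominator, contributes 1/m²

Multiplying the contributions: [m³/(kg·s²)] · [kg] · [1/m²]
Adding exponents of each base unit: m: 1, s: -2
SI base units of gravitational acceleration: m/s²

Answer: m/s²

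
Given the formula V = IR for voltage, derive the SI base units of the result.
Units of each symbol in V = IR:
  I (current): A
  R (resistance, in ohms): kg·m²/(s³·A²)

Multiplying the contributions: [A] · [kg·m²/(s³·A²)]
Adding exponents of each base unit: kg: 1, m: 2, s: -3, A: -1
SI base units of voltage: kg·m²/(s³·A)

Answer: kg·m²/(s³·A)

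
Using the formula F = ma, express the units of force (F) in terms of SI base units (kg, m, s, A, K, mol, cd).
Units of each symbol in F = ma:
  m (mass): kg
  a (acceleration): m/s²

Multiplying the contributions: [kg] · [m/s²]
Adding exponents of each base unit: kg: 1, m: 1, s: -2
SI base units of force: kg·m/s²

Answer: kg·m/s²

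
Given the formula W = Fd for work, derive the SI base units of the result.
Units of each symbol in W = Fd:
  F (force): kg·m/s²
  d (displacement): m

Multiplying the contributions: [kg·m/s²] · [m]
Adding exponents of each base unit: kg: 1, m: 2, s: -2
SI base units of work: kg·m²/s²

Answer: kg·m²/s²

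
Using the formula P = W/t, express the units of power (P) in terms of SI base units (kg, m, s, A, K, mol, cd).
Units of each symbol in P = W/t:
  W (work): kg·m²/s²
  t (time): s  → in the denominator, contributes 1/s

Multiplying the contributions: [kg·m²/s²] · [1/s]
Adding exponents of each base unit: kg: 1, m: 2, s: -3
SI base units of power: kg·m²/s³

Answer: kg·m²/s³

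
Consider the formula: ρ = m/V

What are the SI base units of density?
Units of each symbol in ρ = m/V:
  m (mass): kg
  V (volume): m³  → in the denominator, contributes 1/m³

Multiplying the contributions: [kg] · [1/m³]
Adding exponents of each base unit: kg: 1, m: -3
SI base units of density: kg/m³

Answer: kg/m³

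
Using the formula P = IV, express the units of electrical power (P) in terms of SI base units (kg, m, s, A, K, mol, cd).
Units of each symbol in P = IV:
  I (current): A
  V (voltage, in volts): kg·m²/(s³·A)

Multiplying the contributions: [A] · [kg·m²/(s³·A)]
Adding exponents of each base unit: kg: 1, m: 2, s: -3
SI base units of electrical power: kg·m²/s³

Answer: kg·m²/s³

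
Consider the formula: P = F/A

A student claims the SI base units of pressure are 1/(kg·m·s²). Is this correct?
Units of each symbol in P = F/A:
  F (force): kg·m/s²
  A (area): m²  → in the denominator, contributes 1/m²

Multiplying the contributions: [kg·m/s²] · [1/m²]
Adding exponents of each base unit: kg: 1, m: -1, s: -2
SI base units of pressure: kg/(m·s²)

The claimed units 1/(kg·m·s²) (exponents kg: -1, m: -1, s: -2) do not match the derived units kg/(m·s²) (exponents kg: 1, m: -1, s: -2), so the claim is incorrect.

Answer: No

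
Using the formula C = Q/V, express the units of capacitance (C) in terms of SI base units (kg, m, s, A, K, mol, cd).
Units of each symbol in C = Q/V:
  Q (charge, in coulombs): s·A
  V (voltage, in volts): kg·m²/(s³·A)  → in the denominator, contributes s³·A/(kg·m²)

Multiplying the contributions: [s·A] · [s³·A/(kg·m²)]
Adding exponents of each base unit: kg: -1, m: -2, s: 4, A: 2
SI base units of capacitance: s⁴·A²/(kg·m²)

Answer: s⁴·A²/(kg·m²)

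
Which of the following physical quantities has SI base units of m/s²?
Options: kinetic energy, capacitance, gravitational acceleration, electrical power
Checking the SI base units of each option:
  kinetic energy (E = ½mv²): kg·m²/s²  ✗
  capacitance (C = Q/V): s⁴·A²/(kg·m²)  ✗
  gravitational acceleration (g = GM/r²): m/s²  ✓ matches
  electrical power (P = IV): kg·m²/s³  ✗

Only gravitational acceleration has units m/s².

Answer: gravitational acceleration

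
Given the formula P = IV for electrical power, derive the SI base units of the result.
Units of each symbol in P = IV:
  I (current): A
  V (voltage, in volts): kg·m²/(s³·A)

Multiplying the contributions: [A] · [kg·m²/(s³·A)]
Adding exponents of each base unit: kg: 1, m: 2, s: -3
SI base units of electrical power: kg·m²/s³

Answer: kg·m²/s³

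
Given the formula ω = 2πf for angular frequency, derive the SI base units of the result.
Units of each symbol in ω = 2πf:
  f (frequency): 1/s
  The factor 2π is dimensionless.

Multiplying the contributions: [1/s]
Adding exponents of each base unit: s: -1
SI base units of angular frequency: 1/s

Answer: 1/s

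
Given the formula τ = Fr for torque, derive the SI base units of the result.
Units of each symbol in τ = Fr:
  F (force): kg·m/s²
  r (lever arm): m

Multiplying the contributions: [kg·m/s²] · [m]
Adding exponents of each base unit: kg: 1, m: 2, s: -2
SI base units of torque: kg·m²/s²

Answer: kg·m²/s²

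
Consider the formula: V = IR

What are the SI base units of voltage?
Units of each symbol in V = IR:
  I (current): A
  R (resistance, in ohms): kg·m²/(s³·A²)

Multiplying the contributions: [A] · [kg·m²/(s³·A²)]
Adding exponents of each base unit: kg: 1, m: 2, s: -3, A: -1
SI base units of voltage: kg·m²/(s³·A)

Answer: kg·m²/(s³·A)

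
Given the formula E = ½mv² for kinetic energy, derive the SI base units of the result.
Units of each symbol in E = ½mv²:
  m (mass): kg
  v (speed): m/s  → to the power 2, contributes m²/s²
  The factor ½ is dimensionless.

Multiplying the contributions: [kg] · [m²/s²]
Adding exponents of each base unit: kg: 1, m: 2, s: -2
SI base units of kinetic energy: kg·m²/s²

Answer: kg·m²/s²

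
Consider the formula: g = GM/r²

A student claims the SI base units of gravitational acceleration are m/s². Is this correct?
Units of each symbol in g = GM/r²:
  G (gravitational constant): m³/(kg·s²)
  M (mass): kg
  r (distance): m  → to the power 2 in the denominator, contributes 1/m²

Multiplying the contributions: [m³/(kg·s²)] · [kg] · [1/m²]
Adding exponents of each base unit: m: 1, s: -2
SI base units of gravitational acceleration: m/s²

The claimed units m/s² match the derived units, so the claim is correct.

Answer: Yes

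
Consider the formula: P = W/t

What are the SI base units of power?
Units of each symbol in P = W/t:
  W (work): kg·m²/s²
  t (time): s  → in the denominator, contributes 1/s

Multiplying the contributions: [kg·m²/s²] · [1/s]
Adding exponents of each base unit: kg: 1, m: 2, s: -3
SI base units of power: kg·m²/s³

Answer: kg·m²/s³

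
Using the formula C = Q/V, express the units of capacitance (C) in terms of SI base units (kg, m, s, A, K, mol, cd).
Units of each symbol in C = Q/V:
  Q (charge, in coulombs): s·A
  V (voltage, in volts): kg·m²/(s³·A)  → in the denominator, contributes s³·A/(kg·m²)

Multiplying the contributions: [s·A] · [s³·A/(kg·m²)]
Adding exponents of each base unit: kg: -1, m: -2, s: 4, A: 2
SI base units of capacitance: s⁴·A²/(kg·m²)

Answer: s⁴·A²/(kg·m²)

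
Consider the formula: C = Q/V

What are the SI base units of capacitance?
Units of each symbol in C = Q/V:
  Q (charge, in coulombs): s·A
  V (voltage, in volts): kg·m²/(s³·A)  → in the denominator, contributes s³·A/(kg·m²)

Multiplying the contributions: [s·A] · [s³·A/(kg·m²)]
Adding exponents of each base unit: kg: -1, m: -2, s: 4, A: 2
SI base units of capacitance: s⁴·A²/(kg·m²)

Answer: s⁴·A²/(kg·m²)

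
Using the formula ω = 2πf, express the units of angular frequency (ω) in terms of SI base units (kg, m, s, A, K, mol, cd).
Units of each symbol in ω = 2πf:
  f (frequency): 1/s
  The factor 2π is dimensionless.

Multiplying the contributions: [1/s]
Adding exponents of each base unit: s: -1
SI base units of angular frequency: 1/s

Answer: 1/s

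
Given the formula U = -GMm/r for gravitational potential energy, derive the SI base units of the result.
Units of each symbol in U = -GMm/r:
  G (gravitational constant): m³/(kg·s²)
  M (mass): kg
  m (mass): kg
  r (distance): m  → in the denominator, contributes 1/m
  The minus sign does not affect the units.

Multiplying the contributions: [m³/(kg·s²)] · [kg] · [kg] · [1/m]
Adding exponents of each base unit: kg: 1, m: 2, s: -2
SI base units of gravitational potential energy: kg·m²/s²

Answer: kg·m²/s²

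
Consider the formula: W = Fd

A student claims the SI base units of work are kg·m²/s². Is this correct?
Units of each symbol in W = Fd:
  F (force): kg·m/s²
  d (displacement): m

Multiplying the contributions: [kg·m/s²] · [m]
Adding exponents of each base unit: kg: 1, m: 2, s: -2
SI base units of work: kg·m²/s²

The claimed units kg·m²/s² match the derived units, so the claim is correct.

Answer: Yes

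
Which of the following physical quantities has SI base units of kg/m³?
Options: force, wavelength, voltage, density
Checking the SI base units of each option:
  force (F = ma): kg·m/s²  ✗
  wavelength (λ = v/f): m  ✗
  voltage (V = IR): kg·m²/(s³·A)  ✗
  density (ρ = m/V): kg/m³  ✓ matches

Only density has units kg/m³.

Answer: density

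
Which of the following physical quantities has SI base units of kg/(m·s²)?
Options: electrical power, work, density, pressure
Checking the SI base units of each option:
  electrical power (P = IV): kg·m²/s³  ✗
  work (W = Fd): kg·m²/s²  ✗
  density (ρ = m/V): kg/m³  ✗
  pressure (P = F/A): kg/(m·s²)  ✓ matches

Only pressure has units kg/(m·s²).

Answer: pressure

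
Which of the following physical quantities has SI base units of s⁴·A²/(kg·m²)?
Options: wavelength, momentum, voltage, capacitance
Checking the SI base units of each option:
  wavelength (λ = v/f): m  ✗
  momentum (p = mv): kg·m/s  ✗
  voltage (V = IR): kg·m²/(s³·A)  ✗
  capacitance (C = Q/V): s⁴·A²/(kg·m²)  ✓ matches

Only capacitance has units s⁴·A²/(kg·m²).

Answer: capacitance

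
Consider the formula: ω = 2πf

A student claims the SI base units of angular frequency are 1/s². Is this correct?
Units of each symbol in ω = 2πf:
  f (frequency): 1/s
  The factor 2π is dimensionless.

Multiplying the contributions: [1/s]
Adding exponents of each base unit: s: -1
SI base units of angular frequency: 1/s

The claimed units 1/s² (exponents s: -2) do not match the derived units 1/s (exponents s: -1), so the claim is incorrect.

Answer: No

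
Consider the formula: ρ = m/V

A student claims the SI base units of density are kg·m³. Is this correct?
Units of each symbol in ρ = m/V:
  m (mass): kg
  V (volume): m³  → in the denominator, contributes 1/m³

Multiplying the contributions: [kg] · [1/m³]
Adding exponents of each base unit: kg: 1, m: -3
SI base units of density: kg/m³

The claimed units kg·m³ (exponents kg: 1, m: 3) do not match the derived units kg/m³ (exponents kg: 1, m: -3), so the claim is incorrect.

Answer: No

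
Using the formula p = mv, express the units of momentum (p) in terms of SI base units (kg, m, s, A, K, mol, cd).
Units of each symbol in p = mv:
  m (mass): kg
  v (velocity): m/s

Multiplying the contributions: [kg] · [m/s]
Adding exponents of each base unit: kg: 1, m: 1, s: -1
SI base units of momentum: kg·m/s

Answer: kg·m/s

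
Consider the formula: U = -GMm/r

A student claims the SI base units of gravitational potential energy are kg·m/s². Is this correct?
Units of each symbol in U = -GMm/r:
  G (gravitational constant): m³/(kg·s²)
  M (mass): kg
  m (mass): kg
  r (distance): m  → in the denominator, contributes 1/m
  The minus sign does not affect the units.

Multiplying the contributions: [m³/(kg·s²)] · [kg] · [kg] · [1/m]
Adding exponents of each base unit: kg: 1, m: 2, s: -2
SI base units of gravitational potential energy: kg·m²/s²

The claimed units kg·m/s² (exponents kg: 1, m: 1, s: -2) do not match the derived units kg·m²/s² (exponents kg: 1, m: 2, s: -2), so the claim is incorrect.

Answer: No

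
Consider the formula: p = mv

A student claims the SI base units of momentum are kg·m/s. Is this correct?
Units of each symbol in p = mv:
  m (mass): kg
  v (velocity): m/s

Multiplying the contributions: [kg] · [m/s]
Adding exponents of each base unit: kg: 1, m: 1, s: -1
SI base units of momentum: kg·m/s

The claimed units kg·m/s match the derived units, so the claim is correct.

Answer: Yes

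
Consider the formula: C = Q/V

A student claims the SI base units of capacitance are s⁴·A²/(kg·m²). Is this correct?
Units of each symbol in C = Q/V:
  Q (charge, in coulombs): s·A
  V (voltage, in volts): kg·m²/(s³·A)  → in the denominator, contributes s³·A/(kg·m²)

Multiplying the contributions: [s·A] · [s³·A/(kg·m²)]
Adding exponents of each base unit: kg: -1, m: -2, s: 4, A: 2
SI base units of capacitance: s⁴·A²/(kg·m²)

The claimed units s⁴·A²/(kg·m²) match the derived units, so the claim is correct.

Answer: Yes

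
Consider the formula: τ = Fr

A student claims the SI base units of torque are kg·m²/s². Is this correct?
Units of each symbol in τ = Fr:
  F (force): kg·m/s²
  r (lever arm): m

Multiplying the contributions: [kg·m/s²] · [m]
Adding exponents of each base unit: kg: 1, m: 2, s: -2
SI base units of torque: kg·m²/s²

The claimed units kg·m²/s² match the derived units, so the claim is correct.

Answer: Yes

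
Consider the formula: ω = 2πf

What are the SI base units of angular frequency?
Units of each symbol in ω = 2πf:
  f (frequency): 1/s
  The factor 2π is dimensionless.

Multiplying the contributions: [1/s]
Adding exponents of each base unit: s: -1
SI base units of angular frequency: 1/s

Answer: 1/s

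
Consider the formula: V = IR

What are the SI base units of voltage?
Units of each symbol in V = IR:
  I (current): A
  R (resistance, in ohms): kg·m²/(s³·A²)

Multiplying the contributions: [A] · [kg·m²/(s³·A²)]
Adding exponents of each base unit: kg: 1, m: 2, s: -3, A: -1
SI base units of voltage: kg·m²/(s³·A)

Answer: kg·m²/(s³·A)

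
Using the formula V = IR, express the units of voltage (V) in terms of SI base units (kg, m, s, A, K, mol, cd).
Units of each symbol in V = IR:
  I (current): A
  R (resistance, in ohms): kg·m²/(s³·A²)

Multiplying the contributions: [A] · [kg·m²/(s³·A²)]
Adding exponents of each base unit: kg: 1, m: 2, s: -3, A: -1
SI base units of voltage: kg·m²/(s³·A)

Answer: kg·m²/(s³·A)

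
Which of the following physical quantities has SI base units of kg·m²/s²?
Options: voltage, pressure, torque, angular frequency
Checking the SI base units of each option:
  voltage (V = IR): kg·m²/(s³·A)  ✗
  pressure (P = F/A): kg/(m·s²)  ✗
  torque (τ = Fr): kg·m²/s²  ✓ matches
  angular frequency (ω = 2πf): 1/s  ✗

Only torque has units kg·m²/s².

Answer: torque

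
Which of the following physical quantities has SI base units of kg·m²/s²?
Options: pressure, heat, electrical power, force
Checking the SI base units of each option:
  pressure (P = F/A): kg/(m·s²)  ✗
  heat (Q = mcΔT): kg·m²/s²  ✓ matches
  electrical power (P = IV): kg·m²/s³  ✗
  force (F = ma): kg·m/s²  ✗

Only heat has units kg·m²/s².

Answer: heat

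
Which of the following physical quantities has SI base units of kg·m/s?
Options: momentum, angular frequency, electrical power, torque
Checking the SI base units of each option:
  momentum (p = mv): kg·m/s  ✓ matches
  angular frequency (ω = 2πf): 1/s  ✗
  electrical power (P = IV): kg·m²/s³  ✗
  torque (τ = Fr): kg·m²/s²  ✗

Only momentum has units kg·m/s.

Answer: momentum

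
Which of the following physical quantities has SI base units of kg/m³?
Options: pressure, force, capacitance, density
Checking the SI base units of each option:
  pressure (P = F/A): kg/(m·s²)  ✗
  force (F = ma): kg·m/s²  ✗
  capacitance (C = Q/V): s⁴·A²/(kg·m²)  ✗
  density (ρ = m/V): kg/m³  ✓ matches

Only density has units kg/m³.

Answer: density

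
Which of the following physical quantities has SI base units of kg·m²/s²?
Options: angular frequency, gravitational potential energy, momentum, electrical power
Checking the SI base units of each option:
  angular frequency (ω = 2πf): 1/s  ✗
  gravitational potential energy (U = -GMm/r): kg·m²/s²  ✓ matches
  momentum (p = mv): kg·m/s  ✗
  electrical power (P = IV): kg·m²/s³  ✗

Only gravitational potential energy has units kg·m²/s².

Answer: gravitational potential energy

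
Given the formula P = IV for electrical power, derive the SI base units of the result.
Units of each symbol in P = IV:
  I (current): A
  V (voltage, in volts): kg·m²/(s³·A)

Multiplying the contributions: [A] · [kg·m²/(s³·A)]
Adding exponents of each base unit: kg: 1, m: 2, s: -3
SI base units of electrical power: kg·m²/s³

Answer: kg·m²/s³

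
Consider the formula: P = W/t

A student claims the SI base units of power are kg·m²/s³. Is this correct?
Units of each symbol in P = W/t:
  W (work): kg·m²/s²
  t (time): s  → in the denominator, contributes 1/s

Multiplying the contributions: [kg·m²/s²] · [1/s]
Adding exponents of each base unit: kg: 1, m: 2, s: -3
SI base units of power: kg·m²/s³

The claimed units kg·m²/s³ match the derived units, so the claim is correct.

Answer: Yes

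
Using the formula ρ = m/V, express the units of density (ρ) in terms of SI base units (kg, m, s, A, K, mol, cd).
Units of each symbol in ρ = m/V:
  m (mass): kg
  V (volume): m³  → in the denominator, contributes 1/m³

Multiplying the contributions: [kg] · [1/m³]
Adding exponents of each base unit: kg: 1, m: -3
SI base units of density: kg/m³

Answer: kg/m³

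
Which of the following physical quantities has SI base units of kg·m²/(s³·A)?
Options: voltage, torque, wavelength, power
Checking the SI base units of each option:
  voltage (V = IR): kg·m²/(s³·A)  ✓ matches
  torque (τ = Fr): kg·m²/s²  ✗
  wavelength (λ = v/f): m  ✗
  power (P = W/t): kg·m²/s³  ✗

Only voltage has units kg·m²/(s³·A).

Answer: voltage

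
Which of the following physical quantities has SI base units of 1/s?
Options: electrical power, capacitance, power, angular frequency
Checking the SI base units of each option:
  electrical power (P = IV): kg·m²/s³  ✗
  capacitance (C = Q/V): s⁴·A²/(kg·m²)  ✗
  power (P = W/t): kg·m²/s³  ✗
  angular frequency (ω = 2πf): 1/s  ✓ matches

Only angular frequency has units 1/s.

Answer: angular frequency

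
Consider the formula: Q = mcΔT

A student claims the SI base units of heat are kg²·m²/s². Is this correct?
Units of each symbol in Q = mcΔT:
  m (mass): kg
  c (specific heat capacity, in J/(kg·K)): m²/(s²·K)
  ΔT (temperature change): K

Multiplying the contributions: [kg] · [m²/(s²·K)] · [K]
Adding exponents of each base unit: kg: 1, m: 2, s: -2
SI base units of heat: kg·m²/s²

The claimed units kg²·m²/s² (exponents kg: 2, m: 2, s: -2) do not match the derived units kg·m²/s² (exponents kg: 1, m: 2, s: -2), so the claim is incorrect.

Answer: No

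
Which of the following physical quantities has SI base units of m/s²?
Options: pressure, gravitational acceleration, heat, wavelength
Checking the SI base units of each option:
  pressure (P = F/A): kg/(m·s²)  ✗
  gravitational acceleration (g = GM/r²): m/s²  ✓ matches
  heat (Q = mcΔT): kg·m²/s²  ✗
  wavelength (λ = v/f): m  ✗

Only gravitational acceleration has units m/s².

Answer: gravitational acceleration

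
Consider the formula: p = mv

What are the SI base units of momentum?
Units of each symbol in p = mv:
  m (mass): kg
  v (velocity): m/s

Multiplying the contributions: [kg] · [m/s]
Adding exponents of each base unit: kg: 1, m: 1, s: -1
SI base units of momentum: kg·m/s

Answer: kg·m/s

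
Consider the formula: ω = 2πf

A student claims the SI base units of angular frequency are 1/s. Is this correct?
Units of each symbol in ω = 2πf:
  f (frequency): 1/s
  The factor 2π is dimensionless.

Multiplying the contributions: [1/s]
Adding exponents of each base unit: s: -1
SI base units of angular frequency: 1/s

The claimed units 1/s match the derived units, so the claim is correct.

Answer: Yes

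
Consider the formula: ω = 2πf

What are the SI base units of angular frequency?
Units of each symbol in ω = 2πf:
  f (frequency): 1/s
  The factor 2π is dimensionless.

Multiplying the contributions: [1/s]
Adding exponents of each base unit: s: -1
SI base units of angular frequency: 1/s

Answer: 1/s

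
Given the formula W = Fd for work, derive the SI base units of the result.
Units of each symbol in W = Fd:
  F (force): kg·m/s²
  d (displacement): m

Multiplying the contributions: [kg·m/s²] · [m]
Adding exponents of each base unit: kg: 1, m: 2, s: -2
SI base units of work: kg·m²/s²

Answer: kg·m²/s²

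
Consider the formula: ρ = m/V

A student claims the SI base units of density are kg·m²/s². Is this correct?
Units of each symbol in ρ = m/V:
  m (mass): kg
  V (volume): m³  → in the denominator, contributes 1/m³

Multiplying the contributions: [kg] · [1/m³]
Adding exponents of each base unit: kg: 1, m: -3
SI base units of density: kg/m³

The claimed units kg·m²/s² (exponents kg: 1, m: 2, s: -2) do not match the derived units kg/m³ (exponents kg: 1, m: -3), so the claim is incorrect.

Answer: No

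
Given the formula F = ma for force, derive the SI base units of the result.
Units of each symbol in F = ma:
  m (mass): kg
  a (acceleration): m/s²

Multiplying the contributions: [kg] · [m/s²]
Adding exponents of each base unit: kg: 1, m: 1, s: -2
SI base units of force: kg·m/s²

Answer: kg·m/s²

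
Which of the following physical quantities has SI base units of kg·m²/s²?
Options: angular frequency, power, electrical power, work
Checking the SI base units of each option:
  angular frequency (ω = 2πf): 1/s  ✗
  power (P = W/t): kg·m²/s³  ✗
  electrical power (P = IV): kg·m²/s³  ✗
  work (W = Fd): kg·m²/s²  ✓ matches

Only work has units kg·m²/s².

Answer: work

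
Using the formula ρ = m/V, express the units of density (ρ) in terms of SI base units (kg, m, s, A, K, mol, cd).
Units of each symbol in ρ = m/V:
  m (mass): kg
  V (volume): m³  → in the denominator, contributes 1/m³

Multiplying the contributions: [kg] · [1/m³]
Adding exponents of each base unit: kg: 1, m: -3
SI base units of density: kg/m³

Answer: kg/m³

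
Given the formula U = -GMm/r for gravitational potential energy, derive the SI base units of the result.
Units of each symbol in U = -GMm/r:
  G (gravitational constant): m³/(kg·s²)
  M (mass): kg
  m (mass): kg
  r (distance): m  → in the denominator, contributes 1/m
  The minus sign does not affect the units.

Multiplying the contributions: [m³/(kg·s²)] · [kg] · [kg] · [1/m]
Adding exponents of each base unit: kg: 1, m: 2, s: -2
SI base units of gravitational potential energy: kg·m²/s²

Answer: kg·m²/s²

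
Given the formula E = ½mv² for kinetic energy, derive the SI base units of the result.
Units of each symbol in E = ½mv²:
  m (mass): kg
  v (speed): m/s  → to the power 2, contributes m²/s²
  The factor ½ is dimensionless.

Multiplying the contributions: [kg] · [m²/s²]
Adding exponents of each base unit: kg: 1, m: 2, s: -2
SI base units of kinetic energy: kg·m²/s²

Answer: kg·m²/s²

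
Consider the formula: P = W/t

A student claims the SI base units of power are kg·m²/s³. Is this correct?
Units of each symbol in P = W/t:
  W (work): kg·m²/s²
  t (time): s  → in the denominator, contributes 1/s

Multiplying the contributions: [kg·m²/s²] · [1/s]
Adding exponents of each base unit: kg: 1, m: 2, s: -3
SI base units of power: kg·m²/s³

The claimed units kg·m²/s³ match the derived units, so the claim is correct.

Answer: Yes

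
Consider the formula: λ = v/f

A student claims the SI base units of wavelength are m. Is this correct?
Units of each symbol in λ = v/f:
  v (wave speed): m/s
  f (frequency): 1/s  → in the denominator, contributes s

Multiplying the contributions: [m/s] · [s]
Adding exponents of each base unit: m: 1
SI base units of wavelength: m

The claimed units m match the derived units, so the claim is correct.

Answer: Yes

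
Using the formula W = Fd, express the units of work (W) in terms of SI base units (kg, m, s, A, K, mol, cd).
Units of each symbol in W = Fd:
  F (force): kg·m/s²
  d (displacement): m

Multiplying the contributions: [kg·m/s²] · [m]
Adding exponents of each base unit: kg: 1, m: 2, s: -2
SI base units of work: kg·m²/s²

Answer: kg·m²/s²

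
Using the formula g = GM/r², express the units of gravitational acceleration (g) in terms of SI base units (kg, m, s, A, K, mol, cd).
Units of each symbol in g = GM/r²:
  G (gravitational constant): m³/(kg·s²)
  M (mass): kg
  r (distance): m  → to the power 2 in the denominator, contributes 1/m²

Multiplying the contributions: [m³/(kg·s²)] · [kg] · [1/m²]
Adding exponents of each base unit: m: 1, s: -2
SI base units of gravitational acceleration: m/s²

Answer: m/s²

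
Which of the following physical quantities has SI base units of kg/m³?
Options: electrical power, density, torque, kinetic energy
Checking the SI base units of each option:
  electrical power (P = IV): kg·m²/s³  ✗
  density (ρ = m/V): kg/m³  ✓ matches
  torque (τ = Fr): kg·m²/s²  ✗
  kinetic energy (E = ½mv²): kg·m²/s²  ✗

Only density has units kg/m³.

Answer: density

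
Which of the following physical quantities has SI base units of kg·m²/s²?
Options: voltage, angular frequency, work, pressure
Checking the SI base units of each option:
  voltage (V = IR): kg·m²/(s³·A)  ✗
  angular frequency (ω = 2πf): 1/s  ✗
  work (W = Fd): kg·m²/s²  ✓ matches
  pressure (P = F/A): kg/(m·s²)  ✗

Only work has units kg·m²/s².

Answer: work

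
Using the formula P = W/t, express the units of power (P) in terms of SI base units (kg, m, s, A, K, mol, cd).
Units of each symbol in P = W/t:
  W (work): kg·m²/s²
  t (time): s  → in the denominator, contributes 1/s

Multiplying the contributions: [kg·m²/s²] · [1/s]
Adding exponents of each base unit: kg: 1, m: 2, s: -3
SI base units of power: kg·m²/s³

Answer: kg·m²/s³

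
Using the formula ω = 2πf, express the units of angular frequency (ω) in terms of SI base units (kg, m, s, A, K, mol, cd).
Units of each symbol in ω = 2πf:
  f (frequency): 1/s
  The factor 2π is dimensionless.

Multiplying the contributions: [1/s]
Adding exponents of each base unit: s: -1
SI base units of angular frequency: 1/s

Answer: 1/s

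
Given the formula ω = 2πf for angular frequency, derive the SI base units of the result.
Units of each symbol in ω = 2πf:
  f (frequency): 1/s
  The factor 2π is dimensionless.

Multiplying the contributions: [1/s]
Adding exponents of each base unit: s: -1
SI base units of angular frequency: 1/s

Answer: 1/s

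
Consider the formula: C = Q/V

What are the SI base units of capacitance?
Units of each symbol in C = Q/V:
  Q (charge, in coulombs): s·A
  V (voltage, in volts): kg·m²/(s³·A)  → in the denominator, contributes s³·A/(kg·m²)

Multiplying the contributions: [s·A] · [s³·A/(kg·m²)]
Adding exponents of each base unit: kg: -1, m: -2, s: 4, A: 2
SI base units of capacitance: s⁴·A²/(kg·m²)

Answer: s⁴·A²/(kg·m²)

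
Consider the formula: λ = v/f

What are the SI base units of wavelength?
Units of each symbol in λ = v/f:
  v (wave speed): m/s
  f (frequency): 1/s  → in the denominator, contributes s

Multiplying the contributions: [m/s] · [s]
Adding exponents of each base unit: m: 1
SI base units of wavelength: m

Answer: m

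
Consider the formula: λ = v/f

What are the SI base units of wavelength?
Units of each symbol in λ = v/f:
  v (wave speed): m/s
  f (frequency): 1/s  → in the denominator, contributes s

Multiplying the contributions: [m/s] · [s]
Adding exponents of each base unit: m: 1
SI base units of wavelength: m

Answer: m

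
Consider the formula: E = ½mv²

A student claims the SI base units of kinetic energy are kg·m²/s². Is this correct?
Units of each symbol in E = ½mv²:
  m (mass): kg
  v (speed): m/s  → to the power 2, contributes m²/s²
  The factor ½ is dimensionless.

Multiplying the contributions: [kg] · [m²/s²]
Adding exponents of each base unit: kg: 1, m: 2, s: -2
SI base units of kinetic energy: kg·m²/s²

The claimed units kg·m²/s² match the derived units, so the claim is correct.

Answer: Yes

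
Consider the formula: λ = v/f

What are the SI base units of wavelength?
Units of each symbol in λ = v/f:
  v (wave speed): m/s
  f (frequency): 1/s  → in the denominator, contributes s

Multiplying the contributions: [m/s] · [s]
Adding exponents of each base unit: m: 1
SI base units of wavelength: m

Answer: m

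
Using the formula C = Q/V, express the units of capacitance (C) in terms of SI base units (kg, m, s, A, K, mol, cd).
Units of each symbol in C = Q/V:
  Q (charge, in coulombs): s·A
  V (voltage, in volts): kg·m²/(s³·A)  → in the denominator, contributes s³·A/(kg·m²)

Multiplying the contributions: [s·A] · [s³·A/(kg·m²)]
Adding exponents of each base unit: kg: -1, m: -2, s: 4, A: 2
SI base units of capacitance: s⁴·A²/(kg·m²)

Answer: s⁴·A²/(kg·m²)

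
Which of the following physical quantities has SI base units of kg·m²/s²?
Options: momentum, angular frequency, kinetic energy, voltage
Checking the SI base units of each option:
  momentum (p = mv): kg·m/s  ✗
  angular frequency (ω = 2πf): 1/s  ✗
  kinetic energy (E = ½mv²): kg·m²/s²  ✓ matches
  voltage (V = IR): kg·m²/(s³·A)  ✗

Only kinetic energy has units kg·m²/s².

Answer: kinetic energy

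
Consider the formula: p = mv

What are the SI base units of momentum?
Units of each symbol in p = mv:
  m (mass): kg
  v (velocity): m/s

Multiplying the contributions: [kg] · [m/s]
Adding exponents of each base unit: kg: 1, m: 1, s: -1
SI base units of momentum: kg·m/s

Answer: kg·m/s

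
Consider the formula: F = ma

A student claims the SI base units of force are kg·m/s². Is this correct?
Units of each symbol in F = ma:
  m (mass): kg
  a (acceleration): m/s²

Multiplying the contributions: [kg] · [m/s²]
Adding exponents of each base unit: kg: 1, m: 1, s: -2
SI base units of force: kg·m/s²

The claimed units kg·m/s² match the derived units, so the claim is correct.

Answer: Yes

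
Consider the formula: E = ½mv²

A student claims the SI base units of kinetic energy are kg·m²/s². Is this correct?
Units of each symbol in E = ½mv²:
  m (mass): kg
  v (speed): m/s  → to the power 2, contributes m²/s²
  The factor ½ is dimensionless.

Multiplying the contributions: [kg] · [m²/s²]
Adding exponents of each base unit: kg: 1, m: 2, s: -2
SI base units of kinetic energy: kg·m²/s²

The claimed units kg·m²/s² match the derived units, so the claim is correct.

Answer: Yes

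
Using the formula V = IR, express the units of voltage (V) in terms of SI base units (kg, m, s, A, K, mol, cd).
Units of each symbol in V = IR:
  I (current): A
  R (resistance, in ohms): kg·m²/(s³·A²)

Multiplying the contributions: [A] · [kg·m²/(s³·A²)]
Adding exponents of each base unit: kg: 1, m: 2, s: -3, A: -1
SI base units of voltage: kg·m²/(s³·A)

Answer: kg·m²/(s³·A)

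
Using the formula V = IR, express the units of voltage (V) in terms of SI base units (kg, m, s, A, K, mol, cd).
Units of each symbol in V = IR:
  I (current): A
  R (resistance, in ohms): kg·m²/(s³·A²)

Multiplying the contributions: [A] · [kg·m²/(s³·A²)]
Adding exponents of each base unit: kg: 1, m: 2, s: -3, A: -1
SI base units of voltage: kg·m²/(s³·A)

Answer: kg·m²/(s³·A)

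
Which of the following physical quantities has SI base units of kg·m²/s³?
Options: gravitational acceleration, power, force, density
Checking the SI base units of each option:
  gravitational acceleration (g = GM/r²): m/s²  ✗
  power (P = W/t): kg·m²/s³  ✓ matches
  force (F = ma): kg·m/s²  ✗
  density (ρ = m/V): kg/m³  ✗

Only power has units kg·m²/s³.

Answer: power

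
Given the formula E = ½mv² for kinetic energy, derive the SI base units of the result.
Units of each symbol in E = ½mv²:
  m (mass): kg
  v (speed): m/s  → to the power 2, contributes m²/s²
  The factor ½ is dimensionless.

Multiplying the contributions: [kg] · [m²/s²]
Adding exponents of each base unit: kg: 1, m: 2, s: -2
SI base units of kinetic energy: kg·m²/s²

Answer: kg·m²/s²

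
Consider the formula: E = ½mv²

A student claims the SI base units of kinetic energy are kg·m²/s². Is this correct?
Units of each symbol in E = ½mv²:
  m (mass): kg
  v (speed): m/s  → to the power 2, contributes m²/s²
  The factor ½ is dimensionless.

Multiplying the contributions: [kg] · [m²/s²]
Adding exponents of each base unit: kg: 1, m: 2, s: -2
SI base units of kinetic energy: kg·m²/s²

The claimed units kg·m²/s² match the derived units, so the claim is correct.

Answer: Yes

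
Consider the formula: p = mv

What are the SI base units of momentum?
Units of each symbol in p = mv:
  m (mass): kg
  v (velocity): m/s

Multiplying the contributions: [kg] · [m/s]
Adding exponents of each base unit: kg: 1, m: 1, s: -1
SI base units of momentum: kg·m/s

Answer: kg·m/s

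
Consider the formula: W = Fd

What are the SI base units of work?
Units of each symbol in W = Fd:
  F (force): kg·m/s²
  d (displacement): m

Multiplying the contributions: [kg·m/s²] · [m]
Adding exponents of each base unit: kg: 1, m: 2, s: -2
SI base units of work: kg·m²/s²

Answer: kg·m²/s²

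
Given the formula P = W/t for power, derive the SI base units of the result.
Units of each symbol in P = W/t:
  W (work): kg·m²/s²
  t (time): s  → in the denominator, contributes 1/s

Multiplying the contributions: [kg·m²/s²] · [1/s]
Adding exponents of each base unit: kg: 1, m: 2, s: -3
SI base units of power: kg·m²/s³

Answer: kg·m²/s³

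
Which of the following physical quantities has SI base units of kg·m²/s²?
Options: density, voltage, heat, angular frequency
Checking the SI base units of each option:
  density (ρ = m/V): kg/m³  ✗
  voltage (V = IR): kg·m²/(s³·A)  ✗
  heat (Q = mcΔT): kg·m²/s²  ✓ matches
  angular frequency (ω = 2πf): 1/s  ✗

Only heat has units kg·m²/s².

Answer: heat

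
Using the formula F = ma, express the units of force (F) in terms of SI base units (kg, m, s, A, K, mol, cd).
Units of each symbol in F = ma:
  m (mass): kg
  a (acceleration): m/s²

Multiplying the contributions: [kg] · [m/s²]
Adding exponents of each base unit: kg: 1, m: 1, s: -2
SI base units of force: kg·m/s²

Answer: kg·m/s²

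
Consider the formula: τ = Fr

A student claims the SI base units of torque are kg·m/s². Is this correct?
Units of each symbol in τ = Fr:
  F (force): kg·m/s²
  r (lever arm): m

Multiplying the contributions: [kg·m/s²] · [m]
Adding exponents of each base unit: kg: 1, m: 2, s: -2
SI base units of torque: kg·m²/s²

The claimed units kg·m/s² (exponents kg: 1, m: 1, s: -2) do not match the derived units kg·m²/s² (exponents kg: 1, m: 2, s: -2), so the claim is incorrect.

Answer: No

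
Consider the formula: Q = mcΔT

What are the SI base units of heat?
Units of each symbol in Q = mcΔT:
  m (mass): kg
  c (specific heat capacity, in J/(kg·K)): m²/(s²·K)
  ΔT (temperature change): K

Multiplying the contributions: [kg] · [m²/(s²·K)] · [K]
Adding exponents of each base unit: kg: 1, m: 2, s: -2
SI base units of heat: kg·m²/s²

Answer: kg·m²/s²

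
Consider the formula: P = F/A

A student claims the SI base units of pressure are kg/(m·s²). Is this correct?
Units of each symbol in P = F/A:
  F (force): kg·m/s²
  A (area): m²  → in the denominator, contributes 1/m²

Multiplying the contributions: [kg·m/s²] · [1/m²]
Adding exponents of each base unit: kg: 1, m: -1, s: -2
SI base units of pressure: kg/(m·s²)

The claimed units kg/(m·s²) match the derived units, so the claim is correct.

Answer: Yes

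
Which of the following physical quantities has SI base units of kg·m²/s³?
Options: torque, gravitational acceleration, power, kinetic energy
Checking the SI base units of each option:
  torque (τ = Fr): kg·m²/s²  ✗
  gravitational acceleration (g = GM/r²): m/s²  ✗
  power (P = W/t): kg·m²/s³  ✓ matches
  kinetic energy (E = ½mv²): kg·m²/s²  ✗

Only power has units kg·m²/s³.

Answer: power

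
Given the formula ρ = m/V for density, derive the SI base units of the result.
Units of each symbol in ρ = m/V:
  m (mass): kg
  V (volume): m³  → in the denominator, contributes 1/m³

Multiplying the contributions: [kg] · [1/m³]
Adding exponents of each base unit: kg: 1, m: -3
SI base units of density: kg/m³

Answer: kg/m³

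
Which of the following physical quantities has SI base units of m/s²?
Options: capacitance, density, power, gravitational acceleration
Checking the SI base units of each option:
  capacitance (C = Q/V): s⁴·A²/(kg·m²)  ✗
  density (ρ = m/V): kg/m³  ✗
  power (P = W/t): kg·m²/s³  ✗
  gravitational acceleration (g = GM/r²): m/s²  ✓ matches

Only gravitational acceleration has units m/s².

Answer: gravitational acceleration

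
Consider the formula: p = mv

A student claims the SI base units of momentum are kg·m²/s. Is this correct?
Units of each symbol in p = mv:
  m (mass): kg
  v (velocity): m/s

Multiplying the contributions: [kg] · [m/s]
Adding exponents of each base unit: kg: 1, m: 1, s: -1
SI base units of momentum: kg·m/s

The claimed units kg·m²/s (exponents kg: 1, m: 2, s: -1) do not match the derived units kg·m/s (exponents kg: 1, m: 1, s: -1), so the claim is incorrect.

Answer: No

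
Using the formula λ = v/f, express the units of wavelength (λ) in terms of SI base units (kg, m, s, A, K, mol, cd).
Units of each symbol in λ = v/f:
  v (wave speed): m/s
  f (frequency): 1/s  → in the denominator, contributes s

Multiplying the contributions: [m/s] · [s]
Adding exponents of each base unit: m: 1
SI base units of wavelength: m

Answer: m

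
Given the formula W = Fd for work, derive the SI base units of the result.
Units of each symbol in W = Fd:
  F (force): kg·m/s²
  d (displacement): m

Multiplying the contributions: [kg·m/s²] · [m]
Adding exponents of each base unit: kg: 1, m: 2, s: -2
SI base units of work: kg·m²/s²

Answer: kg·m²/s²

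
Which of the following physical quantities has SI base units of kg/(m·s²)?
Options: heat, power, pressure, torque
Checking the SI base units of each option:
  heat (Q = mcΔT): kg·m²/s²  ✗
  power (P = W/t): kg·m²/s³  ✗
  pressure (P = F/A): kg/(m·s²)  ✓ matches
  torque (τ = Fr): kg·m²/s²  ✗

Only pressure has units kg/(m·s²).

Answer: pressure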